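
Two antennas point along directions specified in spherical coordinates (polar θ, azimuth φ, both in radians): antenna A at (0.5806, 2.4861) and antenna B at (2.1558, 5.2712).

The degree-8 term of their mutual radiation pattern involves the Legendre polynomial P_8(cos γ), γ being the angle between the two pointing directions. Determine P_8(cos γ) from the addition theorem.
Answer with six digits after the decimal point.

Term-by-term m-sum for l=8 (normalisation 4π/17 = 0.739198):
  m=-8: (0.002141, 0.003641) × (-0.028819, 0.116804) = (-0.000487, 0.000145)  (running Σ = (-0.000487, 0.000145))
  m=-7: (0.003184, -0.025559) × (-0.221903, -0.228806) = (-0.006555, 0.004943)  (running Σ = (-0.007042, 0.005088))
  m=-6: (-0.068367, 0.069188) × (0.441710, -0.094735) = (-0.023644, 0.037038)  (running Σ = (-0.030686, 0.042126))
  m=-5: (0.250442, -0.034239) × (-0.096950, 0.267641) = (-0.015117, 0.070348)  (running Σ = (-0.045802, 0.112474))
  m=-4: (-0.387919, -0.221913) × (0.089126, 0.113789) = (-0.009322, -0.063919)  (running Σ = (-0.055125, 0.048555))
  m=-3: (0.180485, 0.432079) × (-0.361849, 0.038367) = (-0.081886, -0.149422)  (running Σ = (-0.137011, -0.100868))
  m=-2: (0.025960, -0.097661) × (0.017595, -0.036131) = (-0.003072, -0.002656)  (running Σ = (-0.140082, -0.103524))
  m=-1: (0.302069, -0.232263) × (-0.180580, -0.288792) = (-0.121623, -0.045293)  (running Σ = (-0.261705, -0.148817))
  m=0: (-0.236542, -0.000000) × (0.092799, 0.000000) = (-0.021951, -0.000000)  (running Σ = (-0.283656, -0.148817))
  m=1: (-0.302069, -0.232263) × (0.180580, -0.288792) = (-0.121623, 0.045293)  (running Σ = (-0.405279, -0.103524))
  m=2: (0.025960, 0.097661) × (0.017595, 0.036131) = (-0.003072, 0.002656)  (running Σ = (-0.408351, -0.100868))
  m=3: (-0.180485, 0.432079) × (0.361849, 0.038367) = (-0.081886, 0.149422)  (running Σ = (-0.490237, 0.048555))
  m=4: (-0.387919, 0.221913) × (0.089126, -0.113789) = (-0.009322, 0.063919)  (running Σ = (-0.499559, 0.112474))
  m=5: (-0.250442, -0.034239) × (0.096950, 0.267641) = (-0.015117, -0.070348)  (running Σ = (-0.514676, 0.042126))
  m=6: (-0.068367, -0.069188) × (0.441710, 0.094735) = (-0.023644, -0.037038)  (running Σ = (-0.538320, 0.005088))
  m=7: (-0.003184, -0.025559) × (0.221903, -0.228806) = (-0.006555, -0.004943)  (running Σ = (-0.544875, 0.000145))
  m=8: (0.002141, -0.003641) × (-0.028819, -0.116804) = (-0.000487, -0.000145)  (running Σ = (-0.545362, 0.000000))
Σ over m = (-0.545362, 0.000000); ×(4π/17) → (-0.403130, 0.000000). Real part: -0.403130

-0.403130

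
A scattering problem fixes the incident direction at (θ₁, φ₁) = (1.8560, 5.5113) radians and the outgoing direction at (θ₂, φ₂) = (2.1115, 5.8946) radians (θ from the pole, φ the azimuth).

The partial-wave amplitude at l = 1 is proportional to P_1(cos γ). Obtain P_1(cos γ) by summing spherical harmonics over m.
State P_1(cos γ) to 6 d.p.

Addition theorem: P_1(cos γ) = (4π/3) Σ_m Y*_{lm}(Ω₁) Y_{lm}(Ω₂), m = −1…1:
  [-1]  conj(Y_{1,-1})(Ω₁) = 0.23758 - 0.23124j ; Y_{1,-1}(Ω₂) = 0.27412 + 0.11223j ; Δ = 0.09108 - 0.03673j
  [+0]  conj(Y_{1,0})(Ω₁) = -0.13747 + 0.00000j ; Y_{1,0}(Ω₂) = -0.25150 + 0.00000j ; Δ = 0.03457 + 0.00000j
  [+1]  conj(Y_{1,1})(Ω₁) = -0.23758 - 0.23124j ; Y_{1,1}(Ω₂) = -0.27412 + 0.11223j ; Δ = 0.09108 + 0.03673j
Accumulated sum 0.21673 + 0.00000j; after 4π/(2l+1) scaling, 0.90784 + 0.00000j ⇒ P_1 = 0.907837

0.907837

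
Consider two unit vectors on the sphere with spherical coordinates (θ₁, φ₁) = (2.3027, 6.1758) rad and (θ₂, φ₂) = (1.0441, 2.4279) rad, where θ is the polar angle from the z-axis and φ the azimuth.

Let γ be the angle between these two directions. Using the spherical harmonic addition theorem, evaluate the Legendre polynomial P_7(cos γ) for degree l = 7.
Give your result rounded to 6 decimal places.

Expand P_7 via completeness: Σ_{m} conj(Y_{7,m}) at Ω₁ times Y_{7,m} at Ω₂ —
  [-7]  conj(Y_{7,-7})(Ω₁) = (0.046053, -0.043049) ; Y_{7,-7}(Ω₂) = (-0.050457, 0.173211) ; Δ = (0.005133, 0.010149)
  [-6]  conj(Y_{7,-6})(Ω₁) = (-0.169417, 0.127277) ; Y_{7,-6}(Ω₂) = (-0.163715, -0.356753) ; Δ = (0.073143, 0.039603)
  [-5]  conj(Y_{7,-5})(Ω₁) = (0.345205, -0.205486) ; Y_{7,-5}(Ω₂) = (0.368451, 0.167586) ; Δ = (0.161628, -0.017860)
  [-4]  conj(Y_{7,-4})(Ω₁) = (-0.383135, 0.175501) ; Y_{7,-4}(Ω₂) = (-0.056304, 0.016607) ; Δ = (0.018657, -0.016244)
  [-3]  conj(Y_{7,-3})(Ω₁) = (0.088409, -0.029509) ; Y_{7,-3}(Ω₂) = (-0.175437, 0.273537) ; Δ = (-0.007438, 0.029360)
  [-2]  conj(Y_{7,-2})(Ω₁) = (0.316828, -0.069111) ; Y_{7,-2}(Ω₂) = (-0.030786, -0.213196) ; Δ = (-0.024488, -0.065419)
  [-1]  conj(Y_{7,-1})(Ω₁) = (-0.246828, 0.026608) ; Y_{7,-1}(Ω₂) = (-0.184841, -0.160067) ; Δ = (0.049883, 0.034591)
  [+0]  conj(Y_{7,0})(Ω₁) = (-0.258829, -0.000000) ; Y_{7,0}(Ω₂) = (0.249525, 0.000000) ; Δ = (-0.064585, -0.000000)
  [+1]  conj(Y_{7,1})(Ω₁) = (0.246828, 0.026608) ; Y_{7,1}(Ω₂) = (0.184841, -0.160067) ; Δ = (0.049883, -0.034591)
  [+2]  conj(Y_{7,2})(Ω₁) = (0.316828, 0.069111) ; Y_{7,2}(Ω₂) = (-0.030786, 0.213196) ; Δ = (-0.024488, 0.065419)
  [+3]  conj(Y_{7,3})(Ω₁) = (-0.088409, -0.029509) ; Y_{7,3}(Ω₂) = (0.175437, 0.273537) ; Δ = (-0.007438, -0.029360)
  [+4]  conj(Y_{7,4})(Ω₁) = (-0.383135, -0.175501) ; Y_{7,4}(Ω₂) = (-0.056304, -0.016607) ; Δ = (0.018657, 0.016244)
  [+5]  conj(Y_{7,5})(Ω₁) = (-0.345205, -0.205486) ; Y_{7,5}(Ω₂) = (-0.368451, 0.167586) ; Δ = (0.161628, 0.017860)
  [+6]  conj(Y_{7,6})(Ω₁) = (-0.169417, -0.127277) ; Y_{7,6}(Ω₂) = (-0.163715, 0.356753) ; Δ = (0.073143, -0.039603)
  [+7]  conj(Y_{7,7})(Ω₁) = (-0.046053, -0.043049) ; Y_{7,7}(Ω₂) = (0.050457, 0.173211) ; Δ = (0.005133, -0.010149)
Accumulated sum (0.488450, 0.000000); after 4π/(2l+1) scaling, (0.409203, 0.000000) ⇒ P_7 = 0.409203

0.409203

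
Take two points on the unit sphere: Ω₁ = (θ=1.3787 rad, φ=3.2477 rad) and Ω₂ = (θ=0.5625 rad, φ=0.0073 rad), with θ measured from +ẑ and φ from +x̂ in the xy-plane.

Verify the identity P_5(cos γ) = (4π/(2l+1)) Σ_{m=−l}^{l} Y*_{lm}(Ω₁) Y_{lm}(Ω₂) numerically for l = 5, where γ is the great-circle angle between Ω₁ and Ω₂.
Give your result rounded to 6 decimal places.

-0.314861

Addition theorem: P_5(cos γ) = (4π/11) Σ_m Y*_{lm}(Ω₁) Y_{lm}(Ω₂), m = −5…5:
  m=-5: Y*=-0.364842-0.214030i  Y=+0.020009-0.000731i  product -0.007456-0.004016i
  m=-4: Y*=+0.237074+0.107133i  Y=+0.100388-0.002932i  product +0.024114+0.010060i
  m=-3: Y*=+0.208820+0.068812i  Y=+0.285394-0.006251i  product +0.060026+0.018333i
  m=-2: Y*=-0.271447-0.058486i  Y=+0.467539-0.006827i  product -0.127311-0.025491i
  m=-1: Y*=-0.161816-0.017235i  Y=+0.296370-0.002164i  product -0.047995-0.004758i
  m=+0: Y*=+0.279818-0.000000i  Y=-0.280073+0.000000i  product -0.078369+0.000000i
  m=+1: Y*=+0.161816-0.017235i  Y=-0.296370-0.002164i  product -0.047995+0.004758i
  m=+2: Y*=-0.271447+0.058486i  Y=+0.467539+0.006827i  product -0.127311+0.025491i
  m=+3: Y*=-0.208820+0.068812i  Y=-0.285394-0.006251i  product +0.060026-0.018333i
  m=+4: Y*=+0.237074-0.107133i  Y=+0.100388+0.002932i  product +0.024114-0.010060i
  m=+5: Y*=+0.364842-0.214030i  Y=-0.020009-0.000731i  product -0.007456+0.004016i
Σ over m = -0.275615+0.000000i; ×(4π/11) → -0.314861+0.000000i. Real part: -0.314861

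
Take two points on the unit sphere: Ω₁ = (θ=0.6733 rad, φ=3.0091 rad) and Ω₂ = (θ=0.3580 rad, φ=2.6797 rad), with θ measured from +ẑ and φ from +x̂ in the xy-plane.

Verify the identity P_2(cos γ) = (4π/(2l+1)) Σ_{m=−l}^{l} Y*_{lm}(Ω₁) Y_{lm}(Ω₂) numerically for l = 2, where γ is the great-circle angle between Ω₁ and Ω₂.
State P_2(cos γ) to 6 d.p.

Summing Y*_{l m}(θ₁,φ₁)·Y_{l m}(θ₂,φ₂) over m ∈ [−2, 2]; prefactor 4π/(2·2+1) = 2.513274:
  m=-2: Y*=+0.144956-0.039336i  Y=+0.028589+0.037842i  product +0.005633+0.004361i
  m=-1: Y*=-0.373306+0.049752i  Y=-0.226971-0.112988i  product +0.090351+0.030887i
  m=+0: Y*=+0.262874-0.000000i  Y=+0.514610+0.000000i  product +0.135278+0.000000i
  m=+1: Y*=+0.373306+0.049752i  Y=+0.226971-0.112988i  product +0.090351-0.030887i
  m=+2: Y*=+0.144956+0.039336i  Y=+0.028589-0.037842i  product +0.005633-0.004361i
Accumulated sum +0.327246+0.000000i; after 4π/(2l+1) scaling, +0.822458+0.000000i ⇒ P_2 = 0.822458

0.822458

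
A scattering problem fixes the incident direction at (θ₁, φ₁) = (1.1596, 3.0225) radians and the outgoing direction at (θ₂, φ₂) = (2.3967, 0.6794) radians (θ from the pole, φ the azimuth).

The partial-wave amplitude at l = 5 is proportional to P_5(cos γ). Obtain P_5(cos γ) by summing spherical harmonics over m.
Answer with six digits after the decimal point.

0.400148

Term-by-term m-sum for l=5 (normalisation 4π/11 = 1.142397):
  [-5]  conj(Y_{5,-5})(Ω₁) = (-0.248665, 0.168470) ; Y_{5,-5}(Ω₂) = (-0.064287, 0.016786) ; Δ = (0.013158, -0.015005)
  [-4]  conj(Y_{5,-4})(Ω₁) = (0.368063, -0.189923) ; Y_{5,-4}(Ω₂) = (0.207684, 0.093742) ; Δ = (0.094245, -0.004941)
  [-3]  conj(Y_{5,-3})(Ω₁) = (-0.109305, 0.040803) ; Y_{5,-3}(Ω₂) = (-0.187631, -0.371765) ; Δ = (0.035678, 0.032980)
  [-2]  conj(Y_{5,-2})(Ω₁) = (-0.288009, 0.069927) ; Y_{5,-2}(Ω₂) = (-0.074859, 0.347810) ; Δ = (-0.002761, -0.105407)
  [-1]  conj(Y_{5,-1})(Ω₁) = (0.204254, -0.024441) ; Y_{5,-1}(Ω₂) = (-0.073034, 0.058987) ; Δ = (-0.013476, 0.013833)
  [+0]  conj(Y_{5,0})(Ω₁) = (0.253573, -0.000000) ; Y_{5,0}(Ω₂) = (0.380887, 0.000000) ; Δ = (0.096583, 0.000000)
  [+1]  conj(Y_{5,1})(Ω₁) = (-0.204254, -0.024441) ; Y_{5,1}(Ω₂) = (0.073034, 0.058987) ; Δ = (-0.013476, -0.013833)
  [+2]  conj(Y_{5,2})(Ω₁) = (-0.288009, -0.069927) ; Y_{5,2}(Ω₂) = (-0.074859, -0.347810) ; Δ = (-0.002761, 0.105407)
  [+3]  conj(Y_{5,3})(Ω₁) = (0.109305, 0.040803) ; Y_{5,3}(Ω₂) = (0.187631, -0.371765) ; Δ = (0.035678, -0.032980)
  [+4]  conj(Y_{5,4})(Ω₁) = (0.368063, 0.189923) ; Y_{5,4}(Ω₂) = (0.207684, -0.093742) ; Δ = (0.094245, 0.004941)
  [+5]  conj(Y_{5,5})(Ω₁) = (0.248665, 0.168470) ; Y_{5,5}(Ω₂) = (0.064287, 0.016786) ; Δ = (0.013158, 0.015005)
Σ over m = (0.350271, 0.000000); ×(4π/11) → (0.400148, 0.000000). Real part: 0.400148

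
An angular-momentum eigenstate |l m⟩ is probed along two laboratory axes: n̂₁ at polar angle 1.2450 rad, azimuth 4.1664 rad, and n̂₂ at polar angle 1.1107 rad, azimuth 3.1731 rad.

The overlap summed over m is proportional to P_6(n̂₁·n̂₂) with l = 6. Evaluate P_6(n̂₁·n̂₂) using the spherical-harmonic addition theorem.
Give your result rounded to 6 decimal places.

0.158555

Summing Y*_{l m}(θ₁,φ₁)·Y_{l m}(θ₂,φ₂) over m ∈ [−6, 6]; prefactor 4π/(2·6+1) = 0.966644:
  m=-6: 0.34616 - 0.04679j × 0.24552 - 0.04698j = 0.08279 - 0.02775j  (running Σ = 0.08279 - 0.02775j)
  m=-5: -0.16357 + 0.37465j × -0.42382 + 0.06733j = 0.04410 - 0.16980j  (running Σ = 0.12689 - 0.19754j)
  m=-4: -0.02098 - 0.02982j × 0.26665 - 0.03379j = -0.00660 - 0.00724j  (running Σ = 0.12029 - 0.20479j)
  m=-3: -0.33133 + 0.02229j × 0.17216 - 0.01632j = -0.05668 + 0.00925j  (running Σ = 0.06361 - 0.19554j)
  m=-2: 0.06702 - 0.12911j × -0.33041 + 0.02085j = -0.01945 + 0.04406j  (running Σ = 0.04416 - 0.15148j)
  m=-1: -0.14745 - 0.24268j × -0.06027 + 0.00190j = 0.00935 + 0.01435j  (running Σ = 0.05351 - 0.13714j)
  m=0: 0.17157 + 0.00000j × 0.33231 + 0.00000j = 0.05701 + 0.00000j  (running Σ = 0.11052 - 0.13714j)
  m=1: 0.14745 - 0.24268j × 0.06027 + 0.00190j = 0.00935 - 0.01435j  (running Σ = 0.11987 - 0.15148j)
  m=2: 0.06702 + 0.12911j × -0.33041 - 0.02085j = -0.01945 - 0.04406j  (running Σ = 0.10041 - 0.19554j)
  m=3: 0.33133 + 0.02229j × -0.17216 - 0.01632j = -0.05668 - 0.00925j  (running Σ = 0.04373 - 0.20479j)
  m=4: -0.02098 + 0.02982j × 0.26665 + 0.03379j = -0.00660 + 0.00724j  (running Σ = 0.03713 - 0.19754j)
  m=5: 0.16357 + 0.37465j × 0.42382 + 0.06733j = 0.04410 + 0.16980j  (running Σ = 0.08123 - 0.02775j)
  m=6: 0.34616 + 0.04679j × 0.24552 + 0.04698j = 0.08279 + 0.02775j  (running Σ = 0.16403 + 0.00000j)
Accumulated sum 0.16403 + 0.00000j; after 4π/(2l+1) scaling, 0.15855 + 0.00000j ⇒ P_6 = 0.158555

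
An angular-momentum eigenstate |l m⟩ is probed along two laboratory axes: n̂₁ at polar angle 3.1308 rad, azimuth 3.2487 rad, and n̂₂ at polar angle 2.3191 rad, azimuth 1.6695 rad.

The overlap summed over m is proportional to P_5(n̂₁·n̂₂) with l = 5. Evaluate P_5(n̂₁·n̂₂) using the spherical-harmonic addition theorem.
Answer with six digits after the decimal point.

-0.331842

Summing Y*_{l m}(θ₁,φ₁)·Y_{l m}(θ₂,φ₂) over m ∈ [−5, 5]; prefactor 4π/(2·5+1) = 1.142397:
  [-5]  conj(Y_{5,-5})(Ω₁) = (-0.000000, -0.000000) ; Y_{5,-5}(Ω₂) = (-0.046476, -0.086400) ; Δ = (-0.000000, 0.000000)
  [-4]  conj(Y_{5,-4})(Ω₁) = (-0.000000, -0.000000) ; Y_{5,-4}(Ω₂) = (-0.265879, 0.110790) ; Δ = (0.000000, 0.000000)
  [-3]  conj(Y_{5,-3})(Ω₁) = (-0.000003, -0.000001) ; Y_{5,-3}(Ω₂) = (0.125806, 0.412372) ; Δ = (0.000000, -0.000001)
  [-2]  conj(Y_{5,-2})(Ω₁) = (-0.000386, -0.000084) ; Y_{5,-2}(Ω₂) = (0.236116, -0.047226) ; Δ = (-0.000095, -0.000002)
  [-1]  conj(Y_{5,-1})(Ω₁) = (-0.027483, -0.002955) ; Y_{5,-1}(Ω₂) = (0.022681, 0.229038) ; Δ = (0.000053, -0.006362)
  [+0]  conj(Y_{5,0})(Ω₁) = (-0.934785, -0.000000) ; Y_{5,0}(Ω₂) = (0.310655, 0.000000) ; Δ = (-0.290396, -0.000000)
  [+1]  conj(Y_{5,1})(Ω₁) = (0.027483, -0.002955) ; Y_{5,1}(Ω₂) = (-0.022681, 0.229038) ; Δ = (0.000053, 0.006362)
  [+2]  conj(Y_{5,2})(Ω₁) = (-0.000386, 0.000084) ; Y_{5,2}(Ω₂) = (0.236116, 0.047226) ; Δ = (-0.000095, 0.000002)
  [+3]  conj(Y_{5,3})(Ω₁) = (0.000003, -0.000001) ; Y_{5,3}(Ω₂) = (-0.125806, 0.412372) ; Δ = (0.000000, 0.000001)
  [+4]  conj(Y_{5,4})(Ω₁) = (-0.000000, 0.000000) ; Y_{5,4}(Ω₂) = (-0.265879, -0.110790) ; Δ = (0.000000, -0.000000)
  [+5]  conj(Y_{5,5})(Ω₁) = (0.000000, -0.000000) ; Y_{5,5}(Ω₂) = (0.046476, -0.086400) ; Δ = (-0.000000, -0.000000)
Accumulated sum (-0.290479, -0.000000); after 4π/(2l+1) scaling, (-0.331842, -0.000000) ⇒ P_5 = -0.331842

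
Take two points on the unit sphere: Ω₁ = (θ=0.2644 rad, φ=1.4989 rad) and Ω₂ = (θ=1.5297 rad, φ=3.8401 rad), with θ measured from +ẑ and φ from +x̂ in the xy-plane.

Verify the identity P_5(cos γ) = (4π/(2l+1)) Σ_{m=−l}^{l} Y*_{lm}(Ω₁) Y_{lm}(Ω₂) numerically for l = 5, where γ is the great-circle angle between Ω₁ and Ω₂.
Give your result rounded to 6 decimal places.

Addition theorem: P_5(cos γ) = (4π/11) Σ_m Y*_{lm}(Ω₁) Y_{lm}(Ω₂), m = −5…5:
  m=-5: (0.000199, 0.000530) × (0.434006, -0.158889) = (0.000171, 0.000198)  (running Σ = (0.000171, 0.000198))
  m=-4: (0.006336, -0.001874) × (-0.056504, -0.020470) = (-0.000396, -0.000024)  (running Σ = (-0.000226, 0.000174))
  m=-3: (-0.009759, -0.044541) × (-0.170245, -0.294106) = (-0.011439, 0.010453)  (running Σ = (-0.011664, 0.010627))
  m=-2: (-0.198480, 0.028738) × (-0.011958, 0.068118) = (0.000416, -0.013864)  (running Σ = (-0.011249, -0.003236))
  m=-1: (0.037192, 0.516403) × (-0.239289, 0.200940) = (-0.112666, -0.116096)  (running Σ = (-0.123914, -0.119333))
  m=0: (0.504534, -0.000000) × (0.071506, 0.000000) = (0.036077, 0.000000)  (running Σ = (-0.087837, -0.119333))
  m=1: (-0.037192, 0.516403) × (0.239289, 0.200940) = (-0.112666, 0.116096)  (running Σ = (-0.200503, -0.003236))
  m=2: (-0.198480, -0.028738) × (-0.011958, -0.068118) = (0.000416, 0.013864)  (running Σ = (-0.200087, 0.010627))
  m=3: (0.009759, -0.044541) × (0.170245, -0.294106) = (-0.011439, -0.010453)  (running Σ = (-0.211526, 0.000174))
  m=4: (0.006336, 0.001874) × (-0.056504, 0.020470) = (-0.000396, 0.000024)  (running Σ = (-0.211922, 0.000198))
  m=5: (-0.000199, 0.000530) × (-0.434006, -0.158889) = (0.000171, -0.000198)  (running Σ = (-0.211751, -0.000000))
Total Σ_m = (-0.211751, -0.000000). Multiply by 1.142397: (-0.241904, -0.000000). P_5(cos γ) = -0.241904

-0.241904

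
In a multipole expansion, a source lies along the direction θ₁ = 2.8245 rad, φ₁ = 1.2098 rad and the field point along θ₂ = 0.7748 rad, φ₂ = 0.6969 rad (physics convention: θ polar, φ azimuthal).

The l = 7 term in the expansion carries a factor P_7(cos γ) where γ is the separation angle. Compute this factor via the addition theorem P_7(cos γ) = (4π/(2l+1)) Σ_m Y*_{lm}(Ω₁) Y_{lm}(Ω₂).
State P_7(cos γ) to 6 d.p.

-0.200338

Expand P_7 via completeness: Σ_{m} conj(Y_{7,m}) at Ω₁ times Y_{7,m} at Ω₂ —
  m=-7: (-0.000083, 0.000117) × (0.006772, 0.040442) = (-0.000005, -0.000003)  (running Σ = (-0.000005, -0.000003))
  m=-6: (-0.000916, -0.001353) × (-0.079358, 0.135135) = (0.000255, -0.000016)  (running Σ = (0.000250, -0.000019))
  m=-5: (0.011293, -0.002694) × (-0.326441, 0.116543) = (-0.003373, 0.002196)  (running Σ = (-0.003122, 0.002177))
  m=-4: (-0.007282, 0.057115) × (-0.428568, -0.158381) = (0.012167, -0.023325)  (running Σ = (0.009044, -0.021148))
  m=-3: (-0.177647, -0.094255) × (-0.123858, -0.216371) = (0.001609, 0.050112)  (running Σ = (0.010653, 0.028964))
  m=-2: (0.349707, -0.307952) × (-0.037420, 0.209205) = (0.051339, 0.084684)  (running Σ = (0.061992, 0.113648))
  m=-1: (0.204648, 0.542055) × (-0.274577, 0.229822) = (-0.180768, -0.101803)  (running Σ = (-0.118775, 0.011845))
  m=0: (-0.014293, -0.000000) × (0.110949, 0.000000) = (-0.001586, -0.000000)  (running Σ = (-0.120361, 0.011845))
  m=1: (-0.204648, 0.542055) × (0.274577, 0.229822) = (-0.180768, 0.101803)  (running Σ = (-0.301128, 0.113648))
  m=2: (0.349707, 0.307952) × (-0.037420, -0.209205) = (0.051339, -0.084684)  (running Σ = (-0.249789, 0.028964))
  m=3: (0.177647, -0.094255) × (0.123858, -0.216371) = (0.001609, -0.050112)  (running Σ = (-0.248180, -0.021148))
  m=4: (-0.007282, -0.057115) × (-0.428568, 0.158381) = (0.012167, 0.023325)  (running Σ = (-0.236014, 0.002177))
  m=5: (-0.011293, -0.002694) × (0.326441, 0.116543) = (-0.003373, -0.002196)  (running Σ = (-0.239386, -0.000019))
  m=6: (-0.000916, 0.001353) × (-0.079358, -0.135135) = (0.000255, 0.000016)  (running Σ = (-0.239131, -0.000003))
  m=7: (0.000083, 0.000117) × (-0.006772, 0.040442) = (-0.000005, 0.000003)  (running Σ = (-0.239136, 0.000000))
Total Σ_m = (-0.239136, 0.000000). Multiply by 0.837758: (-0.200338, 0.000000). P_7(cos γ) = -0.200338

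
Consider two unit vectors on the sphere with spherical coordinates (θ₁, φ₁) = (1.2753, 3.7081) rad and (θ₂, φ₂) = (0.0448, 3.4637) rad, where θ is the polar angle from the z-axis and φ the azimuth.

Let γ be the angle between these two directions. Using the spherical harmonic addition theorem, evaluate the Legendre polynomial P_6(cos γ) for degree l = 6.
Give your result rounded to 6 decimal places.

0.191888

Addition theorem: P_6(cos γ) = (4π/13) Σ_m Y*_{lm}(Ω₁) Y_{lm}(Ω₂), m = −6…6:
  m=-6: (-0.358103, -0.094286) × (-0.000000, -0.000000) = (0.000000, 0.000000)  (running Σ = (0.000000, 0.000000))
  m=-5: (0.371989, -0.118771) × (0.000000, 0.000000) = (0.000000, 0.000000)  (running Σ = (0.000000, 0.000000))
  m=-4: (0.012851, -0.015406) × (0.000004, -0.000014) = (-0.000000, -0.000000)  (running Σ = (-0.000000, -0.000000))
  m=-3: (-0.044072, 0.340475) × (-0.000265, 0.000384) = (-0.000119, -0.000107)  (running Σ = (-0.000119, -0.000107))
  m=-2: (-0.036540, -0.078066) × (0.008307, -0.006239) = (-0.000791, -0.000420)  (running Σ = (-0.000910, -0.000528))
  m=-1: (-0.260815, -0.165892) × (-0.138611, 0.046259) = (0.043826, 0.010929)  (running Σ = (0.042916, 0.010402))
  m=0: (0.113155, -0.000000) × (0.995784, 0.000000) = (0.112678, 0.000000)  (running Σ = (0.155594, 0.010402))
  m=1: (0.260815, -0.165892) × (0.138611, 0.046259) = (0.043826, -0.010929)  (running Σ = (0.199419, -0.000528))
  m=2: (-0.036540, 0.078066) × (0.008307, 0.006239) = (-0.000791, 0.000420)  (running Σ = (0.198629, -0.000107))
  m=3: (0.044072, 0.340475) × (0.000265, 0.000384) = (-0.000119, 0.000107)  (running Σ = (0.198510, -0.000000))
  m=4: (0.012851, 0.015406) × (0.000004, 0.000014) = (-0.000000, 0.000000)  (running Σ = (0.198510, 0.000000))
  m=5: (-0.371989, -0.118771) × (-0.000000, 0.000000) = (0.000000, -0.000000)  (running Σ = (0.198510, 0.000000))
  m=6: (-0.358103, 0.094286) × (-0.000000, 0.000000) = (0.000000, -0.000000)  (running Σ = (0.198510, 0.000000))
Accumulated sum (0.198510, 0.000000); after 4π/(2l+1) scaling, (0.191888, 0.000000) ⇒ P_6 = 0.191888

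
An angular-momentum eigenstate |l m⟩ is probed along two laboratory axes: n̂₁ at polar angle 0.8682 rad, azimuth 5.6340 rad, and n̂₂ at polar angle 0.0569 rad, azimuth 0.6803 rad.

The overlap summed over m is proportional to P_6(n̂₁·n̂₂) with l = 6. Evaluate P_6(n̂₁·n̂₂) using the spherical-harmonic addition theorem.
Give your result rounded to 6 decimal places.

Term-by-term m-sum for l=6 (normalisation 4π/13 = 0.966644):
  m=-6: Y*=-0.06960 + 0.06530j  Y=-0.00000 + 0.00000j  product -0.00000 - 0.00000j
  m=-5: Y*=-0.27843 + 0.02916j  Y=-0.00000 + 0.00000j  product 0.00000 - 0.00000j
  m=-4: Y*=-0.37192 - 0.22540j  Y=-0.00003 - 0.00002j  product 0.00001 + 0.00001j
  m=-3: Y*=-0.10968 - 0.27720j  Y=-0.00043 - 0.00085j  product -0.00019 + 0.00021j
  m=-2: Y*=-0.03890 + 0.13925j  Y=0.00348 - 0.01632j  product 0.00214 + 0.00112j
  m=-1: Y*=-0.28696 + 0.21778j  Y=0.14336 - 0.11600j  product -0.01588 + 0.06451j
  m=+0: Y*=0.04696 + 0.00000j  Y=0.98282 + 0.00000j  product 0.04615 + 0.00000j
  m=+1: Y*=0.28696 + 0.21778j  Y=-0.14336 - 0.11600j  product -0.01588 - 0.06451j
  m=+2: Y*=-0.03890 - 0.13925j  Y=0.00348 + 0.01632j  product 0.00214 - 0.00112j
  m=+3: Y*=0.10968 - 0.27720j  Y=0.00043 - 0.00085j  product -0.00019 - 0.00021j
  m=+4: Y*=-0.37192 + 0.22540j  Y=-0.00003 + 0.00002j  product 0.00001 - 0.00001j
  m=+5: Y*=0.27843 + 0.02916j  Y=0.00000 + 0.00000j  product 0.00000 + 0.00000j
  m=+6: Y*=-0.06960 - 0.06530j  Y=-0.00000 - 0.00000j  product -0.00000 + 0.00000j
Total Σ_m = 0.01832 + 0.00000j. Multiply by 0.966644: 0.01771 + 0.00000j. P_6(cos γ) = 0.017709

0.017709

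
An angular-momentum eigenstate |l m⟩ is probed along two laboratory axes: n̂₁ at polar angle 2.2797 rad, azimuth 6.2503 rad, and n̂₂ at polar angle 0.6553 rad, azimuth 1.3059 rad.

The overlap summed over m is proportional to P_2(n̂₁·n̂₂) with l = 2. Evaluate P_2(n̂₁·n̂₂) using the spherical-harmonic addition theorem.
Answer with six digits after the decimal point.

Addition theorem: P_2(cos γ) = (4π/5) Σ_m Y*_{lm}(Ω₁) Y_{lm}(Ω₂), m = −2…2:
  m=-2: Y*=0.22209 - 0.01463j  Y=-0.12378 - 0.07249j  product -0.02855 - 0.01429j
  m=-1: Y*=-0.38156 + 0.01255j  Y=0.09773 - 0.36025j  product -0.03277 + 0.13868j
  m=+0: Y*=0.08560 + 0.00000j  Y=0.27941 + 0.00000j  product 0.02392 + 0.00000j
  m=+1: Y*=0.38156 + 0.01255j  Y=-0.09773 - 0.36025j  product -0.03277 - 0.13868j
  m=+2: Y*=0.22209 + 0.01463j  Y=-0.12378 + 0.07249j  product -0.02855 + 0.01429j
Total Σ_m = -0.09872 - 0.00000j. Multiply by 2.513274: -0.24810 - 0.00000j. P_2(cos γ) = -0.248104

-0.248104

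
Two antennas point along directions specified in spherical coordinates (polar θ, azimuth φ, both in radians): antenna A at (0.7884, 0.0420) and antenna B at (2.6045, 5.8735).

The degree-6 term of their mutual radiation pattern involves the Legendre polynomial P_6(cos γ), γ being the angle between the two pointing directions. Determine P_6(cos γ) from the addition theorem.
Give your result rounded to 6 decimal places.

Summing Y*_{l m}(θ₁,φ₁)·Y_{l m}(θ₂,φ₂) over m ∈ [−6, 6]; prefactor 4π/(2·6+1) = 0.966644:
  [-6]  conj(Y_{6,-6})(Ω₁) = +0.059538+0.015329i ; Y_{6,-6}(Ω₂) = -0.006719+0.005472i ; Δ = -0.000484+0.000223i
  [-5]  conj(Y_{6,-5})(Ω₁) = +0.207046+0.044130i ; Y_{6,-5}(Ω₂) = +0.023173-0.044770i ; Δ = +0.006774-0.008247i
  [-4]  conj(Y_{6,-4})(Ω₁) = +0.397555+0.067425i ; Y_{6,-4}(Ω₂) = -0.011819+0.173686i ; Δ = -0.016410+0.068253i
  [-3]  conj(Y_{6,-3})(Ω₁) = +0.400943+0.050788i ; Y_{6,-3}(Ω₂) = -0.128632-0.361634i ; Δ = -0.033207-0.151528i
  [-2]  conj(Y_{6,-2})(Ω₁) = +0.033510+0.002821i ; Y_{6,-2}(Ω₂) = +0.331543+0.354871i ; Δ = +0.010109+0.012827i
  [-1]  conj(Y_{6,-1})(Ω₁) = -0.361946-0.015211i ; Y_{6,-1}(Ω₂) = -0.139115-0.060412i ; Δ = +0.049433+0.023982i
  [+0]  conj(Y_{6,0})(Ω₁) = -0.143946-0.000000i ; Y_{6,0}(Ω₂) = -0.395344+0.000000i ; Δ = +0.056908+0.000000i
  [+1]  conj(Y_{6,1})(Ω₁) = +0.361946-0.015211i ; Y_{6,1}(Ω₂) = +0.139115-0.060412i ; Δ = +0.049433-0.023982i
  [+2]  conj(Y_{6,2})(Ω₁) = +0.033510-0.002821i ; Y_{6,2}(Ω₂) = +0.331543-0.354871i ; Δ = +0.010109-0.012827i
  [+3]  conj(Y_{6,3})(Ω₁) = -0.400943+0.050788i ; Y_{6,3}(Ω₂) = +0.128632-0.361634i ; Δ = -0.033207+0.151528i
  [+4]  conj(Y_{6,4})(Ω₁) = +0.397555-0.067425i ; Y_{6,4}(Ω₂) = -0.011819-0.173686i ; Δ = -0.016410-0.068253i
  [+5]  conj(Y_{6,5})(Ω₁) = -0.207046+0.044130i ; Y_{6,5}(Ω₂) = -0.023173-0.044770i ; Δ = +0.006774+0.008247i
  [+6]  conj(Y_{6,6})(Ω₁) = +0.059538-0.015329i ; Y_{6,6}(Ω₂) = -0.006719-0.005472i ; Δ = -0.000484-0.000223i
Total Σ_m = +0.089338-0.000000i. Multiply by 0.966644: +0.086358-0.000000i. P_6(cos γ) = 0.086358

0.086358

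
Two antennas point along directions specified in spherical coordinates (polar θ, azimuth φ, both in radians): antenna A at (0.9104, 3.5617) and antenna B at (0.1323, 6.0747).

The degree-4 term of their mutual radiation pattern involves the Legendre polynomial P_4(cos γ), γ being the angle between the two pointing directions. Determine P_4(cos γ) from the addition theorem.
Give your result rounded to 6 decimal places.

-0.324542

Addition theorem: P_4(cos γ) = (4π/9) Σ_m Y*_{lm}(Ω₁) Y_{lm}(Ω₂), m = −4…4:
  m=-4: Y*=(-0.018835, 0.171115)  Y=(0.000090, 0.000099)  product (-0.000019, 0.000014)
  m=-3: Y*=(-0.115544, -0.360119)  Y=(0.002309, 0.001667)  product (0.000334, -0.001024)
  m=-2: Y*=(0.227509, 0.253927)  Y=(0.031286, 0.013858)  product (0.003599, 0.011097)
  m=-1: Y*=(0.076574, 0.034206)  Y=(0.234716, 0.049656)  product (0.016275, 0.011831)
  m=+0: Y*=(-0.352576, -0.000000)  Y=(0.773773, 0.000000)  product (-0.272813, -0.000000)
  m=+1: Y*=(-0.076574, 0.034206)  Y=(-0.234716, 0.049656)  product (0.016275, -0.011831)
  m=+2: Y*=(0.227509, -0.253927)  Y=(0.031286, -0.013858)  product (0.003599, -0.011097)
  m=+3: Y*=(0.115544, -0.360119)  Y=(-0.002309, 0.001667)  product (0.000334, 0.001024)
  m=+4: Y*=(-0.018835, -0.171115)  Y=(0.000090, -0.000099)  product (-0.000019, -0.000014)
Σ over m = (-0.232436, 0.000000); ×(4π/9) → (-0.324542, 0.000000). Real part: -0.324542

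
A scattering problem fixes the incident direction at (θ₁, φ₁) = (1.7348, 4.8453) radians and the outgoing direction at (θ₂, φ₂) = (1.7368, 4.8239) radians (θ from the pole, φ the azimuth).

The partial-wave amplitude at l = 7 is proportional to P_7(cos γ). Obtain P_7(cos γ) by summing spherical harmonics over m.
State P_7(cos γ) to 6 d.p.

Summing Y*_{l m}(θ₁,φ₁)·Y_{l m}(θ₂,φ₂) over m ∈ [−7, 7]; prefactor 4π/(2·7+1) = 0.837758:
  term(m=-7) = +0.204158+0.030814i   from Y*(Ω₁)=-0.364776+0.271829i, Y(Ω₂)=-0.319377-0.322472i
  term(m=-6) = +0.079488+0.010263i   from Y*(Ω₁)=+0.196767+0.201574i, Y(Ω₂)=+0.223181-0.176477i
  term(m=-5) = +0.049213+0.005286i   from Y*(Ω₁)=-0.138212+0.176419i, Y(Ω₂)=-0.116857-0.187406i
  term(m=-4) = +0.091072+0.007815i   from Y*(Ω₁)=+0.259630+0.152696i, Y(Ω₂)=+0.273780-0.130918i
  term(m=-3) = +0.019702+0.001267i   from Y*(Ω₁)=-0.055365+0.131414i, Y(Ω₂)=-0.045457-0.130774i
  term(m=-2) = +0.092010+0.003940i   from Y*(Ω₁)=+0.291951+0.079488i, Y(Ω₂)=+0.296826-0.067319i
  term(m=-1) = +0.011594+0.000248i   from Y*(Ω₁)=-0.014572+0.108991i, Y(Ω₂)=-0.011736-0.104809i
  term(m=+0) = +0.091685+0.000000i   from Y*(Ω₁)=+0.301990-0.000000i, Y(Ω₂)=+0.303602+0.000000i
  term(m=+1) = +0.011594-0.000248i   from Y*(Ω₁)=+0.014572+0.108991i, Y(Ω₂)=+0.011736-0.104809i
  term(m=+2) = +0.092010-0.003940i   from Y*(Ω₁)=+0.291951-0.079488i, Y(Ω₂)=+0.296826+0.067319i
  term(m=+3) = +0.019702-0.001267i   from Y*(Ω₁)=+0.055365+0.131414i, Y(Ω₂)=+0.045457-0.130774i
  term(m=+4) = +0.091072-0.007815i   from Y*(Ω₁)=+0.259630-0.152696i, Y(Ω₂)=+0.273780+0.130918i
  term(m=+5) = +0.049213-0.005286i   from Y*(Ω₁)=+0.138212+0.176419i, Y(Ω₂)=+0.116857-0.187406i
  term(m=+6) = +0.079488-0.010263i   from Y*(Ω₁)=+0.196767-0.201574i, Y(Ω₂)=+0.223181+0.176477i
  term(m=+7) = +0.204158-0.030814i   from Y*(Ω₁)=+0.364776+0.271829i, Y(Ω₂)=+0.319377-0.322472i
Σ over m = +1.186160-0.000000i; ×(4π/15) → +0.993715-0.000000i. Real part: 0.993715

0.993715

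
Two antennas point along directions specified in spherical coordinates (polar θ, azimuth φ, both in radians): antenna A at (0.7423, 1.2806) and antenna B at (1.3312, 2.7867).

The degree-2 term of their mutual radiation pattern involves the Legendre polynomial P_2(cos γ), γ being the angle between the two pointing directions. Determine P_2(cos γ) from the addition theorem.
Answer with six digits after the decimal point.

-0.429150

Addition theorem: P_2(cos γ) = (4π/5) Σ_m Y*_{lm}(Ω₁) Y_{lm}(Ω₂), m = −2…2:
  m=-2: Y*=(-0.147606, 0.096790)  Y=(0.276490, 0.237548)  product (-0.063804, -0.008302)
  m=-1: Y*=(0.110118, 0.368749)  Y=(-0.166998, -0.061887)  product (0.004431, -0.068395)
  m=+0: Y*=(0.198424, -0.000000)  Y=(-0.262107, 0.000000)  product (-0.052008, 0.000000)
  m=+1: Y*=(-0.110118, 0.368749)  Y=(0.166998, -0.061887)  product (0.004431, 0.068395)
  m=+2: Y*=(-0.147606, -0.096790)  Y=(0.276490, -0.237548)  product (-0.063804, 0.008302)
Σ over m = (-0.170753, 0.000000); ×(4π/5) → (-0.429150, 0.000000). Real part: -0.429150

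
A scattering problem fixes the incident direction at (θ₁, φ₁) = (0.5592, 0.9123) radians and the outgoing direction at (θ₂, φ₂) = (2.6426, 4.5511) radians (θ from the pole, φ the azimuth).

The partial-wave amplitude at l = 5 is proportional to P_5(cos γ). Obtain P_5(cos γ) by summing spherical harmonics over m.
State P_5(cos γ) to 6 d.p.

-0.564992

Term-by-term m-sum for l=5 (normalisation 4π/11 = 1.142397):
  m=-5: Y*=(-0.002932, -0.019281)  Y=(-0.008408, 0.008061)  product (0.000180, 0.000138)
  m=-4: Y*=(-0.086121, -0.047902)  Y=(-0.054000, -0.040640)  product (0.002704, 0.006087)
  m=-3: Y*=(-0.259571, 0.111183)  Y=(0.104742, -0.199305)  product (-0.005029, 0.063379)
  m=-2: Y*=(-0.117325, 0.452299)  Y=(0.424366, 0.141846)  product (-0.113945, 0.175298)
  m=-1: Y*=(0.185393, 0.239620)  Y=(-0.066191, 0.406823)  product (-0.109754, 0.059562)
  m=+0: Y*=(-0.274656, -0.000000)  Y=(0.156116, 0.000000)  product (-0.042878, -0.000000)
  m=+1: Y*=(-0.185393, 0.239620)  Y=(0.066191, 0.406823)  product (-0.109754, -0.059562)
  m=+2: Y*=(-0.117325, -0.452299)  Y=(0.424366, -0.141846)  product (-0.113945, -0.175298)
  m=+3: Y*=(0.259571, 0.111183)  Y=(-0.104742, -0.199305)  product (-0.005029, -0.063379)
  m=+4: Y*=(-0.086121, 0.047902)  Y=(-0.054000, 0.040640)  product (0.002704, -0.006087)
  m=+5: Y*=(0.002932, -0.019281)  Y=(0.008408, 0.008061)  product (0.000180, -0.000138)
Total Σ_m = (-0.494567, -0.000000). Multiply by 1.142397: (-0.564992, -0.000000). P_5(cos γ) = -0.564992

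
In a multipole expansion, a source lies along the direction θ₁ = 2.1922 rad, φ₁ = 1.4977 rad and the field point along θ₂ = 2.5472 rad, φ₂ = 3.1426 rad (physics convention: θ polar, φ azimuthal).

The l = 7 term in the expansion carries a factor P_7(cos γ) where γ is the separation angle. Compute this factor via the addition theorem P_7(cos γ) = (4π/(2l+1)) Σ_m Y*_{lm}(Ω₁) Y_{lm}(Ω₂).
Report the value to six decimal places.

0.107207

Term-by-term m-sum for l=7 (normalisation 4π/15 = 0.837758):
  [-7]  conj(Y_{7,-7})(Ω₁) = -0.05751 - 0.10241j ; Y_{7,-7}(Ω₂) = -0.00864 + 0.00006j ; Δ = 0.00050 + 0.00088j
  [-6]  conj(Y_{7,-6})(Ω₁) = 0.28490 - 0.13363j ; Y_{7,-6}(Ω₂) = -0.04781 + 0.00029j ; Δ = -0.01358 + 0.00647j
  [-5]  conj(Y_{7,-5})(Ω₁) = 0.15871 + 0.41474j ; Y_{7,-5}(Ω₂) = -0.16012 + 0.00081j ; Δ = -0.02575 - 0.06628j
  [-4]  conj(Y_{7,-4})(Ω₁) = -0.25139 + 0.07567j ; Y_{7,-4}(Ω₂) = -0.35417 + 0.00143j ; Δ = 0.08893 - 0.02716j
  [-3]  conj(Y_{7,-3})(Ω₁) = 0.03806 + 0.17078j ; Y_{7,-3}(Ω₂) = -0.48711 + 0.00147j ; Δ = -0.01879 - 0.08313j
  [-2]  conj(Y_{7,-2})(Ω₁) = -0.34882 + 0.05136j ; Y_{7,-2}(Ω₂) = -0.27924 + 0.00056j ; Δ = 0.09738 - 0.01454j
  [-1]  conj(Y_{7,-1})(Ω₁) = 0.00226 + 0.03086j ; Y_{7,-1}(Ω₂) = 0.24385 - 0.00025j ; Δ = 0.00056 + 0.00753j
  [+0]  conj(Y_{7,0})(Ω₁) = -0.35215 + 0.00000j ; Y_{7,0}(Ω₂) = 0.37062 + 0.00000j ; Δ = -0.13051 + 0.00000j
  [+1]  conj(Y_{7,1})(Ω₁) = -0.00226 + 0.03086j ; Y_{7,1}(Ω₂) = -0.24385 - 0.00025j ; Δ = 0.00056 - 0.00753j
  [+2]  conj(Y_{7,2})(Ω₁) = -0.34882 - 0.05136j ; Y_{7,2}(Ω₂) = -0.27924 - 0.00056j ; Δ = 0.09738 + 0.01454j
  [+3]  conj(Y_{7,3})(Ω₁) = -0.03806 + 0.17078j ; Y_{7,3}(Ω₂) = 0.48711 + 0.00147j ; Δ = -0.01879 + 0.08313j
  [+4]  conj(Y_{7,4})(Ω₁) = -0.25139 - 0.07567j ; Y_{7,4}(Ω₂) = -0.35417 - 0.00143j ; Δ = 0.08893 + 0.02716j
  [+5]  conj(Y_{7,5})(Ω₁) = -0.15871 + 0.41474j ; Y_{7,5}(Ω₂) = 0.16012 + 0.00081j ; Δ = -0.02575 + 0.06628j
  [+6]  conj(Y_{7,6})(Ω₁) = 0.28490 + 0.13363j ; Y_{7,6}(Ω₂) = -0.04781 - 0.00029j ; Δ = -0.01358 - 0.00647j
  [+7]  conj(Y_{7,7})(Ω₁) = 0.05751 - 0.10241j ; Y_{7,7}(Ω₂) = 0.00864 + 0.00006j ; Δ = 0.00050 - 0.00088j
Σ over m = 0.12797 - 0.00000j; ×(4π/15) → 0.10721 - 0.00000j. Real part: 0.107207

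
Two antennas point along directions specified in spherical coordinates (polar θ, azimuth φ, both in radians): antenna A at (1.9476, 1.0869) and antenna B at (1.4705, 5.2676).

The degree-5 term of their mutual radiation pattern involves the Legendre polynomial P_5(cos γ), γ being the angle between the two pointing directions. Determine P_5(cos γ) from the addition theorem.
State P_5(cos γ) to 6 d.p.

-0.076606

Addition theorem: P_5(cos γ) = (4π/11) Σ_m Y*_{lm}(Ω₁) Y_{lm}(Ω₂), m = −5…5:
  term(m=-5) = -0.06783 - 0.12930j   from Y*(Ω₁)=0.21324 - 0.24210j, Y(Ω₂)=0.16178 - 0.42268j
  term(m=-4) = 0.03069 - 0.04939j   from Y*(Ω₁)=0.14403 + 0.37715j, Y(Ω₂)=-0.08717 - 0.11465j
  term(m=-3) = -0.01883 - 0.00046j   from Y*(Ω₁)=-0.06034 - 0.00722j, Y(Ω₂)=0.30861 - 0.02936j
  term(m=-2) = 0.02535 + 0.04560j   from Y*(Ω₁)=-0.18158 + 0.26371j, Y(Ω₂)=0.07239 - 0.14598j
  term(m=-1) = 0.02117 - 0.03599j   from Y*(Ω₁)=-0.07073 - 0.13458j, Y(Ω₂)=0.14476 + 0.23337j
  term(m=+0) = -0.04813 + 0.00000j   from Y*(Ω₁)=-0.28735 + 0.00000j, Y(Ω₂)=0.16751 + 0.00000j
  term(m=+1) = 0.02117 + 0.03599j   from Y*(Ω₁)=0.07073 - 0.13458j, Y(Ω₂)=-0.14476 + 0.23337j
  term(m=+2) = 0.02535 - 0.04560j   from Y*(Ω₁)=-0.18158 - 0.26371j, Y(Ω₂)=0.07239 + 0.14598j
  term(m=+3) = -0.01883 + 0.00046j   from Y*(Ω₁)=0.06034 - 0.00722j, Y(Ω₂)=-0.30861 - 0.02936j
  term(m=+4) = 0.03069 + 0.04939j   from Y*(Ω₁)=0.14403 - 0.37715j, Y(Ω₂)=-0.08717 + 0.11465j
  term(m=+5) = -0.06783 + 0.12930j   from Y*(Ω₁)=-0.21324 - 0.24210j, Y(Ω₂)=-0.16178 - 0.42268j
Accumulated sum -0.06706 + 0.00000j; after 4π/(2l+1) scaling, -0.07661 + 0.00000j ⇒ P_5 = -0.076606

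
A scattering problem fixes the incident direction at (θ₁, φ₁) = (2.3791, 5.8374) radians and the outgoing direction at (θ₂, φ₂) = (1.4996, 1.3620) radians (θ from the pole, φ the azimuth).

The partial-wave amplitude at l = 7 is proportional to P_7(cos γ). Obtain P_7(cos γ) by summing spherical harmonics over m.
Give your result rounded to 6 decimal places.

Addition theorem: P_7(cos γ) = (4π/15) Σ_m Y*_{lm}(Ω₁) Y_{lm}(Ω₂), m = −7…7:
  term(m=-7) = 0.01835 - 0.00162j   from Y*(Ω₁)=-0.03750 - 0.00079j, Y(Ω₂)=-0.48831 + 0.05355j
  term(m=-6) = 0.00286 - 0.01905j   from Y*(Ω₁)=0.13121 + 0.06613j, Y(Ω₂)=-0.04099 - 0.12451j
  term(m=-5) = 0.10489 + 0.04261j   from Y*(Ω₁)=-0.20458 - 0.26462j, Y(Ω₂)=-0.29258 + 0.17018j
  term(m=-4) = 0.04058 - 0.05650j   from Y*(Ω₁)=0.09668 + 0.44843j, Y(Ω₂)=-0.10175 - 0.11242j
  term(m=-3) = 0.05292 + 0.06145j   from Y*(Ω₁)=0.06400 - 0.26915j, Y(Ω₂)=-0.17183 + 0.23747j
  term(m=-2) = -0.02627 + 0.01348j   from Y*(Ω₁)=0.11595 - 0.14361j, Y(Ω₂)=-0.14623 - 0.06488j
  term(m=-1) = -0.02405 - 0.09958j   from Y*(Ω₁)=-0.33509 + 0.16013j, Y(Ω₂)=-0.05718 + 0.26985j
  term(m=+0) = 0.01256 + 0.00000j   from Y*(Ω₁)=-0.07734 + 0.00000j, Y(Ω₂)=-0.16235 + 0.00000j
  term(m=+1) = -0.02405 + 0.09958j   from Y*(Ω₁)=0.33509 + 0.16013j, Y(Ω₂)=0.05718 + 0.26985j
  term(m=+2) = -0.02627 - 0.01348j   from Y*(Ω₁)=0.11595 + 0.14361j, Y(Ω₂)=-0.14623 + 0.06488j
  term(m=+3) = 0.05292 - 0.06145j   from Y*(Ω₁)=-0.06400 - 0.26915j, Y(Ω₂)=0.17183 + 0.23747j
  term(m=+4) = 0.04058 + 0.05650j   from Y*(Ω₁)=0.09668 - 0.44843j, Y(Ω₂)=-0.10175 + 0.11242j
  term(m=+5) = 0.10489 - 0.04261j   from Y*(Ω₁)=0.20458 - 0.26462j, Y(Ω₂)=0.29258 + 0.17018j
  term(m=+6) = 0.00286 + 0.01905j   from Y*(Ω₁)=0.13121 - 0.06613j, Y(Ω₂)=-0.04099 + 0.12451j
  term(m=+7) = 0.01835 + 0.00162j   from Y*(Ω₁)=0.03750 - 0.00079j, Y(Ω₂)=0.48831 + 0.05355j
Total Σ_m = 0.35109 + 0.00000j. Multiply by 0.837758: 0.29413 + 0.00000j. P_7(cos γ) = 0.294129

0.294129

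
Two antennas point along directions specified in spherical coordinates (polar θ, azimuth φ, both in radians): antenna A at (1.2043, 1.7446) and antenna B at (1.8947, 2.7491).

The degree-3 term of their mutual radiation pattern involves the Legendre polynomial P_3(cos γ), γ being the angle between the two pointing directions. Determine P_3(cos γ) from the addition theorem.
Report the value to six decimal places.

-0.423772

Summing Y*_{l m}(θ₁,φ₁)·Y_{l m}(θ₂,φ₂) over m ∈ [−3, 3]; prefactor 4π/(2·3+1) = 1.795196:
  m=-3: (0.169105, -0.294384) × (-0.136233, -0.328321) = (-0.119690, -0.015416)  (running Σ = (-0.119690, -0.015416))
  m=-2: (-0.300106, -0.108734) × (-0.206786, -0.206615) = (0.039592, 0.084491)  (running Σ = (-0.080098, 0.069075))
  m=-1: (0.018676, -0.106369) × (0.139705, 0.057834) = (0.008761, -0.013780)  (running Σ = (-0.071337, 0.055295))
  m=0: (-0.315319, -0.000000) × (0.296157, 0.000000) = (-0.093384, -0.000000)  (running Σ = (-0.164721, 0.055295))
  m=1: (-0.018676, -0.106369) × (-0.139705, 0.057834) = (0.008761, 0.013780)  (running Σ = (-0.155961, 0.069075))
  m=2: (-0.300106, 0.108734) × (-0.206786, 0.206615) = (0.039592, -0.084491)  (running Σ = (-0.116369, -0.015416))
  m=3: (-0.169105, -0.294384) × (0.136233, -0.328321) = (-0.119690, 0.015416)  (running Σ = (-0.236059, 0.000000))
Σ over m = (-0.236059, 0.000000); ×(4π/7) → (-0.423772, 0.000000). Real part: -0.423772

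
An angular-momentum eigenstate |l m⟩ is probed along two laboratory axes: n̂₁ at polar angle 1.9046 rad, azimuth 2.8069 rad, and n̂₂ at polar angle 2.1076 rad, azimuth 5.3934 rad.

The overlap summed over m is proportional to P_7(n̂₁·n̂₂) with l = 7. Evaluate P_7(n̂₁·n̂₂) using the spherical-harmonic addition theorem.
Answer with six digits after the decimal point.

-0.263633

Term-by-term m-sum for l=7 (normalisation 4π/15 = 0.837758):
  m=-7: 0.23443 + 0.24077j × 0.17280 - 0.00946j = 0.04279 + 0.03939j  (running Σ = 0.04279 + 0.03939j)
  m=-6: 0.18468 + 0.39498j × -0.22587 + 0.31219j = -0.16502 - 0.03156j  (running Σ = -0.12224 + 0.00783j)
  m=-5: 0.01120 + 0.10868j × -0.10747 - 0.39843j = 0.04210 - 0.01614j  (running Σ = -0.08014 - 0.00831j)
  m=-4: 0.07069 - 0.29917j × 0.07479 + 0.03318j = 0.01521 - 0.02003j  (running Σ = -0.06493 - 0.02834j)
  m=-3: 0.12208 - 0.19184j × 0.28012 - 0.14308j = 0.00675 - 0.07121j  (running Σ = -0.05818 - 0.09955j)
  m=-2: -0.17367 + 0.13742j × -0.04883 + 0.23047j = -0.02319 - 0.04674j  (running Σ = -0.08137 - 0.14629j)
  m=-1: -0.24615 + 0.08561j × 0.14251 + 0.17587j = -0.05013 - 0.03109j  (running Σ = -0.13150 - 0.17738j)
  m=0: 0.19331 + 0.00000j × -0.26734 + 0.00000j = -0.05168 + 0.00000j  (running Σ = -0.18318 - 0.17738j)
  m=1: 0.24615 + 0.08561j × -0.14251 + 0.17587j = -0.05013 + 0.03109j  (running Σ = -0.23332 - 0.14629j)
  m=2: -0.17367 - 0.13742j × -0.04883 - 0.23047j = -0.02319 + 0.04674j  (running Σ = -0.25651 - 0.09955j)
  m=3: -0.12208 - 0.19184j × -0.28012 - 0.14308j = 0.00675 + 0.07121j  (running Σ = -0.24976 - 0.02834j)
  m=4: 0.07069 + 0.29917j × 0.07479 - 0.03318j = 0.01521 + 0.02003j  (running Σ = -0.23455 - 0.00831j)
  m=5: -0.01120 + 0.10868j × 0.10747 - 0.39843j = 0.04210 + 0.01614j  (running Σ = -0.19245 + 0.00783j)
  m=6: 0.18468 - 0.39498j × -0.22587 - 0.31219j = -0.16502 + 0.03156j  (running Σ = -0.35747 + 0.03939j)
  m=7: -0.23443 + 0.24077j × -0.17280 - 0.00946j = 0.04279 - 0.03939j  (running Σ = -0.31469 - 0.00000j)
Accumulated sum -0.31469 - 0.00000j; after 4π/(2l+1) scaling, -0.26363 - 0.00000j ⇒ P_7 = -0.263633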